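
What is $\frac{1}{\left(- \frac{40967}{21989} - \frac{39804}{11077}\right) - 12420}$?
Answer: $- \frac{2012993}{25012356875} \approx -8.048 \cdot 10^{-5}$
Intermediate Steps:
$\frac{1}{\left(- \frac{40967}{21989} - \frac{39804}{11077}\right) - 12420} = \frac{1}{- \frac{10983815}{2012993} - 12420} = \frac{1}{- \frac{25012356875}{2012993}} = - \frac{2012993}{25012356875}$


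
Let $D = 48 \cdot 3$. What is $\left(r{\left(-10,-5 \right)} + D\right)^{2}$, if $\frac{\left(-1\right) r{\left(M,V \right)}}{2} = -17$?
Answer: $31684$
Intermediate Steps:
$D = 144$
$r{\left(M,V \right)} = 34$ ($r{\left(M,V \right)} = \left(-2\right) \left(-17\right) = 34$)
$\left(r{\left(-10,-5 \right)} + D\right)^{2} = \left(34 + 144\right)^{2} = 178^{2} = 31684$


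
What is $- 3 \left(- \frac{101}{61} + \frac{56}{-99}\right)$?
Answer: $\frac{13415}{2013} \approx 6.6642$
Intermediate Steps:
$- 3 \left(- \frac{101}{61} + \frac{56}{-99}\right) = - 3 \left(\left(-101\right) \frac{1}{61} + 56 \left(- \frac{1}{99}\right)\right) = - 3 \left(- \frac{101}{61} - \frac{56}{99}\right) = \left(-3\right) \left(- \frac{13415}{6039}\right) = \frac{13415}{2013}$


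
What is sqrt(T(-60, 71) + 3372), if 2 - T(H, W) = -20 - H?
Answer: sqrt(3334) ≈ 57.741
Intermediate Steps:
T(H, W) = 22 + H (T(H, W) = 2 - (-20 - H) = 2 + (20 + H) = 22 + H)
sqrt(T(-60, 71) + 3372) = sqrt((22 - 60) + 3372) = sqrt(-38 + 3372) = sqrt(3334)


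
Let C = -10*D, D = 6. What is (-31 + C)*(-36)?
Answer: 3276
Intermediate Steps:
C = -60 (C = -10*6 = -60)
(-31 + C)*(-36) = (-31 - 60)*(-36) = -91*(-36) = 3276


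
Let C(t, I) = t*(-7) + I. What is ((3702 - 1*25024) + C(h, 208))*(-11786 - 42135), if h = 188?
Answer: 1209448030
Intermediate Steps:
C(t, I) = I - 7*t (C(t, I) = -7*t + I = I - 7*t)
((3702 - 1*25024) + C(h, 208))*(-11786 - 42135) = ((3702 - 1*25024) + (208 - 7*188))*(-11786 - 42135) = ((3702 - 25024) + (208 - 1316))*(-53921) = (-21322 - 1108)*(-53921) = -22430*(-53921) = 1209448030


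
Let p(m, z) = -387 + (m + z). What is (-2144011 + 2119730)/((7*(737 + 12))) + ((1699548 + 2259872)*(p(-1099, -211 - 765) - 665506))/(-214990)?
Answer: 1386650217625789/112719257 ≈ 1.2302e+7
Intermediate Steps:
p(m, z) = -387 + m + z
(-2144011 + 2119730)/((7*(737 + 12))) + ((1699548 + 2259872)*(p(-1099, -211 - 765) - 665506))/(-214990) = (-2144011 + 2119730)/((7*(737 + 12))) + ((1699548 + 2259872)*((-387 - 1099 + (-211 - 765)) - 665506))/(-214990) = -24281/(7*749) + (3959420*((-387 - 1099 - 976) - 665506))*(-1/214990) = -24281/5243 + (3959420*(-2462 - 665506))*(-1/214990) = -24281*1/5243 + (3959420*(-667968))*(-1/214990) = -24281/5243 - 2644765858560*(-1/214990) = -24281/5243 + 264476585856/21499 = 1386650217625789/112719257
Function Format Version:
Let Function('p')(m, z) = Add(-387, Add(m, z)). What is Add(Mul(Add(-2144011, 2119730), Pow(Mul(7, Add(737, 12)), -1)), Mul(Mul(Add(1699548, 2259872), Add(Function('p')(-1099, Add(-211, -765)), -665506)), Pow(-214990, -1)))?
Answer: Rational(1386650217625789, 112719257) ≈ 1.2302e+7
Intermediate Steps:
Function('p')(m, z) = Add(-387, m, z)
Add(Mul(Add(-2144011, 2119730), Pow(Mul(7, Add(737, 12)), -1)), Mul(Mul(Add(1699548, 2259872), Add(Function('p')(-1099, Add(-211, -765)), -665506)), Pow(-214990, -1))) = Add(Mul(Add(-2144011, 2119730), Pow(Mul(7, Add(737, 12)), -1)), Mul(Mul(Add(1699548, 2259872), Add(Add(-387, -1099, Add(-211, -765)), -665506)), Pow(-214990, -1))) = Add(Mul(-24281, Pow(Mul(7, 749), -1)), Mul(Mul(3959420, Add(Add(-387, -1099, -976), -665506)), Rational(-1, 214990))) = Add(Mul(-24281, Pow(5243, -1)), Mul(Mul(3959420, Add(-2462, -665506)), Rational(-1, 214990))) = Add(Mul(-24281, Rational(1, 5243)), Mul(Mul(3959420, -667968), Rational(-1, 214990))) = Add(Rational(-24281, 5243), Mul(-2644765858560, Rational(-1, 214990))) = Add(Rational(-24281, 5243), Rational(264476585856, 21499)) = Rational(1386650217625789, 112719257)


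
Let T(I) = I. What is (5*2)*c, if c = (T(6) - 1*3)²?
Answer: 90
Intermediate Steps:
c = 9 (c = (6 - 1*3)² = (6 - 3)² = 3² = 9)
(5*2)*c = (5*2)*9 = 10*9 = 90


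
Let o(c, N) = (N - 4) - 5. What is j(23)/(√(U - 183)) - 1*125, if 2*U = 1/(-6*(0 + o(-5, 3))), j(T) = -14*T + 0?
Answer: -125 + 1932*I*√1054/2635 ≈ -125.0 + 23.804*I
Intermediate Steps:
j(T) = -14*T
o(c, N) = -9 + N (o(c, N) = (-4 + N) - 5 = -9 + N)
U = 1/72 (U = 1/(2*((-6*(0 + (-9 + 3))))) = 1/(2*((-6*(0 - 6)))) = 1/(2*((-6*(-6)))) = (½)/36 = (½)*(1/36) = 1/72 ≈ 0.013889)
j(23)/(√(U - 183)) - 1*125 = (-14*23)/(√(1/72 - 183)) - 1*125 = -322*(-6*I*√1054/2635) - 125 = -(-1932)*I*√1054/2635 - 125 = 1932*I*√1054/2635 - 125 = -125 + 1932*I*√1054/2635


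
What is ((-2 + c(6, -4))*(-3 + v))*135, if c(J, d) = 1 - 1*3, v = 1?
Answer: 1080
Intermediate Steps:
c(J, d) = -2 (c(J, d) = 1 - 3 = -2)
((-2 + c(6, -4))*(-3 + v))*135 = ((-2 - 2)*(-3 + 1))*135 = -4*(-2)*135 = 8*135 = 1080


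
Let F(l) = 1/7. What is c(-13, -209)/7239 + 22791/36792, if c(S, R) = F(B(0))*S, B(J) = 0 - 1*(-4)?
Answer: 18323969/29593032 ≈ 0.61920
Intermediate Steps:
B(J) = 4 (B(J) = 0 + 4 = 4)
F(l) = ⅐
c(S, R) = S/7
c(-13, -209)/7239 + 22791/36792 = ((⅐)*(-13))/7239 + 22791/36792 = -13/7*1/7239 + 22791*(1/36792) = -13/50673 + 7597/12264 = 18323969/29593032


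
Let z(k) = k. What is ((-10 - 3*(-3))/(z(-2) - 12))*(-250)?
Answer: -125/7 ≈ -17.857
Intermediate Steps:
((-10 - 3*(-3))/(z(-2) - 12))*(-250) = ((-10 - 3*(-3))/(-2 - 12))*(-250) = ((-10 + 9)/(-14))*(-250) = -1*(-1/14)*(-250) = (1/14)*(-250) = -125/7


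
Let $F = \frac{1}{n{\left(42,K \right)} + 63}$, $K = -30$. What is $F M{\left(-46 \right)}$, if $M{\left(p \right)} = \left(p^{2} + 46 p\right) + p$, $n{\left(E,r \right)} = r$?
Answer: $- \frac{46}{33} \approx -1.3939$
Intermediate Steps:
$F = \frac{1}{33}$ ($F = \frac{1}{-30 + 63} = \frac{1}{33} \approx 0.030303$)
$M{\left(p \right)} = p^{2} + 47 p$
$F M{\left(-46 \right)} = \frac{\left(-46\right) \left(47 - 46\right)}{33} = \frac{\left(-46\right) 1}{33} = \frac{1}{33} \left(-46\right) = - \frac{46}{33}$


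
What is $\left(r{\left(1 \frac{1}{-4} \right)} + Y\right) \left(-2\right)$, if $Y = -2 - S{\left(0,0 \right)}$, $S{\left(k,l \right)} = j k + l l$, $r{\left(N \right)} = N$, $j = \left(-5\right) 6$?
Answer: $\frac{9}{2} \approx 4.5$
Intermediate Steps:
$j = -30$
$S{\left(k,l \right)} = l^{2} - 30 k$ ($S{\left(k,l \right)} = - 30 k + l l = - 30 k + l^{2} = l^{2} - 30 k$)
$Y = -2$ ($Y = -2 - \left(0^{2} - 0\right) = -2 - \left(0 + 0\right) = -2 - 0 = -2 + 0 = -2$)
$\left(r{\left(1 \frac{1}{-4} \right)} + Y\right) \left(-2\right) = \left(1 \frac{1}{-4} - 2\right) \left(-2\right) = \left(1 \left(- \frac{1}{4}\right) - 2\right) \left(-2\right) = \left(- \frac{1}{4} - 2\right) \left(-2\right) = \left(- \frac{9}{4}\right) \left(-2\right) = \frac{9}{2}$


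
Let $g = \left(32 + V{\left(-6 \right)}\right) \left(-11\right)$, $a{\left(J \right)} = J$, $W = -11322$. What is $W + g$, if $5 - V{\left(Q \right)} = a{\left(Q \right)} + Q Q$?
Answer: $-11399$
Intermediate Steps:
$V{\left(Q \right)} = 5 - Q - Q^{2}$ ($V{\left(Q \right)} = 5 - \left(Q + Q Q\right) = 5 - \left(Q + Q^{2}\right) = 5 - Q - Q^{2}$)
$g = -77$ ($g = \left(32 - 25\right) \left(-11\right) = 7 \left(-11\right) = -77$)
$W + g = -11322 - 77 = -11399$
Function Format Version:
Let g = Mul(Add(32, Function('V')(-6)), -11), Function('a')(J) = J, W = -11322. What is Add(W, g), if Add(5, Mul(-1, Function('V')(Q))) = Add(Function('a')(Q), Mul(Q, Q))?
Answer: -11399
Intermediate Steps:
Function('V')(Q) = Add(5, Mul(-1, Q), Mul(-1, Pow(Q, 2))) (Function('V')(Q) = Add(5, Mul(-1, Add(Q, Mul(Q, Q)))) = Add(5, Mul(-1, Add(Q, Pow(Q, 2)))) = Add(5, Add(Mul(-1, Q), Mul(-1, Pow(Q, 2)))) = Add(5, Mul(-1, Q), Mul(-1, Pow(Q, 2))))
g = -77 (g = Mul(Add(32, Add(5, Mul(-1, -6), Mul(-1, Pow(-6, 2)))), -11) = Mul(Add(32, Add(5, 6, Mul(-1, 36))), -11) = Mul(Add(32, Add(5, 6, -36)), -11) = Mul(Add(32, -25), -11) = Mul(7, -11) = -77)
Add(W, g) = Add(-11322, -77) = -11399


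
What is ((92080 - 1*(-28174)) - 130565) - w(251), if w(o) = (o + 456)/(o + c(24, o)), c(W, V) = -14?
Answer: -2444414/237 ≈ -10314.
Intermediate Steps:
w(o) = (456 + o)/(-14 + o) (w(o) = (o + 456)/(o - 14) = (456 + o)/(-14 + o))
((92080 - 1*(-28174)) - 130565) - w(251) = ((92080 - 1*(-28174)) - 130565) - (456 + 251)/(-14 + 251) = ((92080 + 28174) - 130565) - 707/237 = (120254 - 130565) - 707/237 = -10311 - 1*707/237 = -10311 - 707/237 = -2444414/237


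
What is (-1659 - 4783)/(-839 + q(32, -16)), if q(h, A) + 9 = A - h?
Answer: 3221/448 ≈ 7.1897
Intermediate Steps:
q(h, A) = -9 + A - h (q(h, A) = -9 + (A - h) = -9 + A - h)
(-1659 - 4783)/(-839 + q(32, -16)) = (-1659 - 4783)/(-839 + (-9 - 16 - 1*32)) = -6442/(-839 + (-9 - 16 - 32)) = -6442/(-839 - 57) = -6442/(-896) = -6442*(-1/896) = 3221/448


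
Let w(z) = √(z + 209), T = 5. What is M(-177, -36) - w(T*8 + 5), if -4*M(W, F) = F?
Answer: 9 - √254 ≈ -6.9374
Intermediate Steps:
M(W, F) = -F/4
w(z) = √(209 + z)
M(-177, -36) - w(T*8 + 5) = -¼*(-36) - √(209 + (5*8 + 5)) = 9 - √(209 + (40 + 5)) = 9 - √(209 + 45) = 9 - √254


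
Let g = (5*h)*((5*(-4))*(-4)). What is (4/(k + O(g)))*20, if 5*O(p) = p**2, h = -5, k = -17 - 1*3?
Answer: 4/39999 ≈ 0.00010000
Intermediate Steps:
k = -20 (k = -17 - 3 = -20)
g = -2000 (g = (5*(-5))*((5*(-4))*(-4)) = -(-500)*(-4) = -25*80 = -2000)
O(p) = p**2/5
(4/(k + O(g)))*20 = (4/(-20 + (1/5)*(-2000)**2))*20 = (4/(-20 + (1/5)*4000000))*20 = (4/(-20 + 800000))*20 = (4/799980)*20 = (4*(1/799980))*20 = (1/199995)*20 = 4/39999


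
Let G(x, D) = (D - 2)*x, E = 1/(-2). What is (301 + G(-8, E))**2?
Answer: 103041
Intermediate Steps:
E = -1/2 ≈ -0.50000
G(x, D) = x*(-2 + D) (G(x, D) = (-2 + D)*x = x*(-2 + D))
(301 + G(-8, E))**2 = (301 - 8*(-2 - 1/2))**2 = (301 - 8*(-5/2))**2 = (301 + 20)**2 = 321**2 = 103041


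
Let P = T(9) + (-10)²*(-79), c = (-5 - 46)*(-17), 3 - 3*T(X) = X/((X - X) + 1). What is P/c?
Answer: -2634/289 ≈ -9.1142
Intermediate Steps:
T(X) = 1 - X/3 (T(X) = 1 - X/(3*((X - X) + 1)) = 1 - X/(3*(0 + 1)) = 1 - X/(3*1) = 1 - X/3)
c = 867 (c = -51*(-17) = 867)
P = -7902 (P = (1 - ⅓*9) + (-10)²*(-79) = (1 - 3) + 100*(-79) = -2 - 7900 = -7902)
P/c = -7902/867 = -7902*1/867 = -2634/289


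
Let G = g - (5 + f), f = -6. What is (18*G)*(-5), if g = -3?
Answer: 180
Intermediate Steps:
G = -2 (G = -3 - (5 - 6) = -3 - 1*(-1) = -3 + 1 = -2)
(18*G)*(-5) = (18*(-2))*(-5) = -36*(-5) = 180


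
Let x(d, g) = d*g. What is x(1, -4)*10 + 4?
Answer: -36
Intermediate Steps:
x(1, -4)*10 + 4 = (1*(-4))*10 + 4 = -4*10 + 4 = -40 + 4 = -36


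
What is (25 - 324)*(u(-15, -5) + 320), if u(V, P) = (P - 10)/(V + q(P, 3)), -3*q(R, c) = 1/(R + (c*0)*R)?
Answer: -21499595/224 ≈ -95980.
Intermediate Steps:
q(R, c) = -1/(3*R) (q(R, c) = -1/(3*(R + (c*0)*R)) = -1/(3*(R + 0*R)) = -1/(3*(R + 0)) = -1/(3*R))
u(V, P) = (-10 + P)/(V - 1/(3*P)) (u(V, P) = (P - 10)/(V - 1/(3*P)) = (-10 + P)/(V - 1/(3*P)))
(25 - 324)*(u(-15, -5) + 320) = (25 - 324)*(3*(-5)*(-10 - 5)/(-1 + 3*(-5)*(-15)) + 320) = -299*(3*(-5)*(-15)/(-1 + 225) + 320) = -299*(3*(-5)*(-15)/224 + 320) = -299*(3*(-5)*(1/224)*(-15) + 320) = -299*(225/224 + 320) = -299*71905/224 = -21499595/224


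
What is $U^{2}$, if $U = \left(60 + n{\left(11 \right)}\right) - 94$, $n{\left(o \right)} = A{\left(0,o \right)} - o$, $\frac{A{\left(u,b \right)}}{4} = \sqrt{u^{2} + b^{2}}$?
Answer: $1$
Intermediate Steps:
$A{\left(u,b \right)} = 4 \sqrt{b^{2} + u^{2}}$ ($A{\left(u,b \right)} = 4 \sqrt{u^{2} + b^{2}} = 4 \sqrt{b^{2} + u^{2}}$)
$n{\left(o \right)} = - o + 4 \sqrt{o^{2}}$ ($n{\left(o \right)} = 4 \sqrt{o^{2} + 0^{2}} - o = 4 \sqrt{o^{2} + 0} - o = 4 \sqrt{o^{2}} - o = - o + 4 \sqrt{o^{2}}$)
$U = -1$ ($U = \left(60 + \left(\left(-1\right) 11 + 4 \sqrt{11^{2}}\right)\right) - 94 = \left(60 - \left(11 - 4 \sqrt{121}\right)\right) - 94 = \left(60 + \left(-11 + 4 \cdot 11\right)\right) - 94 = \left(60 + \left(-11 + 44\right)\right) - 94 = \left(60 + 33\right) - 94 = 93 - 94 = -1$)
$U^{2} = \left(-1\right)^{2} = 1$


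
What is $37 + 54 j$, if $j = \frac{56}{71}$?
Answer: $\frac{5651}{71} \approx 79.592$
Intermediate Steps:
$j = \frac{56}{71}$ ($j = 56 \cdot \frac{1}{71} = \frac{56}{71} \approx 0.78873$)
$37 + 54 j = 37 + 54 \cdot \frac{56}{71} = 37 + \frac{3024}{71} = \frac{5651}{71}$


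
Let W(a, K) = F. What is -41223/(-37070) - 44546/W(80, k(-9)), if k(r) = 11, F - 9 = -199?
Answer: 165915259/704330 ≈ 235.56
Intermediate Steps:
F = -190 (F = 9 - 199 = -190)
W(a, K) = -190
-41223/(-37070) - 44546/W(80, k(-9)) = -41223/(-37070) - 44546/(-190) = -41223*(-1/37070) - 44546*(-1/190) = 41223/37070 + 22273/95 = 165915259/704330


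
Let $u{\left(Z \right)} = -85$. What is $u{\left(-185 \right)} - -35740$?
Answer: $35655$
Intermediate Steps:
$u{\left(-185 \right)} - -35740 = -85 - -35740 = -85 + 35740 = 35655$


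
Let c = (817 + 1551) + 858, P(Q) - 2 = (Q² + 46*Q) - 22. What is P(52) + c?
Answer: 8302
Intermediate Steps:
P(Q) = -20 + Q² + 46*Q (P(Q) = 2 + ((Q² + 46*Q) - 22) = 2 + (-22 + Q² + 46*Q) = -20 + Q² + 46*Q)
c = 3226 (c = 2368 + 858 = 3226)
P(52) + c = (-20 + 52² + 46*52) + 3226 = (-20 + 2704 + 2392) + 3226 = 5076 + 3226 = 8302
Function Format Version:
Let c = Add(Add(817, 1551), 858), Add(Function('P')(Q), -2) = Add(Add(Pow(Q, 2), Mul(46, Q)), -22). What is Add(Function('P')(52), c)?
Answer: 8302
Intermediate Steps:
Function('P')(Q) = Add(-20, Pow(Q, 2), Mul(46, Q)) (Function('P')(Q) = Add(2, Add(Add(Pow(Q, 2), Mul(46, Q)), -22)) = Add(2, Add(-22, Pow(Q, 2), Mul(46, Q))) = Add(-20, Pow(Q, 2), Mul(46, Q)))
c = 3226 (c = Add(2368, 858) = 3226)
Add(Function('P')(52), c) = Add(Add(-20, Pow(52, 2), Mul(46, 52)), 3226) = Add(Add(-20, 2704, 2392), 3226) = Add(5076, 3226) = 8302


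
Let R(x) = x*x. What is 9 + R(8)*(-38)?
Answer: -2423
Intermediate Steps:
R(x) = x**2
9 + R(8)*(-38) = 9 + 8**2*(-38) = 9 + 64*(-38) = 9 - 2432 = -2423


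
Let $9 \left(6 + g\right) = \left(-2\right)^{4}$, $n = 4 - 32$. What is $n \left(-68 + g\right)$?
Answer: $\frac{18200}{9} \approx 2022.2$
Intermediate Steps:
$n = -28$ ($n = 4 - 32 = -28$)
$g = - \frac{38}{9}$ ($g = -6 + \frac{\left(-2\right)^{4}}{9} = -6 + \frac{1}{9} \cdot 16 = -6 + \frac{16}{9} = - \frac{38}{9} \approx -4.2222$)
$n \left(-68 + g\right) = - 28 \left(-68 - \frac{38}{9}\right) = \left(-28\right) \left(- \frac{650}{9}\right) = \frac{18200}{9}$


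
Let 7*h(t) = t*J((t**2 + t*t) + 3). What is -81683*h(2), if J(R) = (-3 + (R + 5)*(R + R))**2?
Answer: -2842591738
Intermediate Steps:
J(R) = (-3 + 2*R*(5 + R))**2 (J(R) = (-3 + (5 + R)*(2*R))**2 = (-3 + 2*R*(5 + R))**2)
h(t) = t*(27 + 2*(3 + 2*t**2)**2 + 20*t**2)**2/7 (h(t) = (t*(-3 + 2*((t**2 + t*t) + 3)**2 + 10*((t**2 + t*t) + 3))**2)/7 = (t*(-3 + 2*((t**2 + t**2) + 3)**2 + 10*((t**2 + t**2) + 3))**2)/7 = (t*(-3 + 2*(2*t**2 + 3)**2 + 10*(2*t**2 + 3))**2)/7 = (t*(-3 + 2*(3 + 2*t**2)**2 + 10*(3 + 2*t**2))**2)/7 = (t*(-3 + 2*(3 + 2*t**2)**2 + (30 + 20*t**2))**2)/7 = (t*(27 + 2*(3 + 2*t**2)**2 + 20*t**2)**2)/7 = t*(27 + 2*(3 + 2*t**2)**2 + 20*t**2)**2/7)
-81683*h(2) = -11669*2*(27 + 2*(3 + 2*2**2)**2 + 20*2**2)**2 = -11669*2*(27 + 2*(3 + 2*4)**2 + 20*4)**2 = -11669*2*(27 + 2*(3 + 8)**2 + 80)**2 = -11669*2*(27 + 2*11**2 + 80)**2 = -11669*2*(27 + 2*121 + 80)**2 = -11669*2*(27 + 242 + 80)**2 = -11669*2*349**2 = -11669*2*121801 = -81683*243602/7 = -2842591738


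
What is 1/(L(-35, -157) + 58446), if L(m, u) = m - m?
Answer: 1/58446 ≈ 1.7110e-5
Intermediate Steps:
L(m, u) = 0
1/(L(-35, -157) + 58446) = 1/(0 + 58446) = 1/58446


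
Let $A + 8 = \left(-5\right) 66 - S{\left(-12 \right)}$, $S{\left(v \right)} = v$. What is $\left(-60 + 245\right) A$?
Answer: $-60310$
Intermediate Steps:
$A = -326$ ($A = -8 - 318 = -326$)
$\left(-60 + 245\right) A = \left(-60 + 245\right) \left(-326\right) = 185 \left(-326\right) = -60310$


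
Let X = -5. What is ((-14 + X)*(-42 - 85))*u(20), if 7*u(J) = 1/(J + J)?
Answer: 2413/280 ≈ 8.6179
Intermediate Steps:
u(J) = 1/(14*J) (u(J) = 1/(7*(J + J)) = 1/(7*((2*J))) = (1/(2*J))/7 = 1/(14*J))
((-14 + X)*(-42 - 85))*u(20) = ((-14 - 5)*(-42 - 85))*((1/14)/20) = (-19*(-127))*((1/14)*(1/20)) = 2413*(1/280) = 2413/280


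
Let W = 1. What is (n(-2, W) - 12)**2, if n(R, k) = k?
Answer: 121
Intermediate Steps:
(n(-2, W) - 12)**2 = (1 - 12)**2 = (-11)**2 = 121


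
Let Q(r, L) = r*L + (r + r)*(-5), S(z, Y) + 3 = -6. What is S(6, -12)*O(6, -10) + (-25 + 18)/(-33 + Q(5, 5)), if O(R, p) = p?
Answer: 5227/58 ≈ 90.121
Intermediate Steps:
S(z, Y) = -9 (S(z, Y) = -3 - 6 = -9)
Q(r, L) = -10*r + L*r (Q(r, L) = L*r + (2*r)*(-5) = L*r - 10*r = -10*r + L*r)
S(6, -12)*O(6, -10) + (-25 + 18)/(-33 + Q(5, 5)) = -9*(-10) + (-25 + 18)/(-33 + 5*(-10 + 5)) = 90 - 7/(-33 + 5*(-5)) = 90 - 7/(-33 - 25) = 90 - 7/(-58) = 90 - 7*(-1/58) = 90 + 7/58 = 5227/58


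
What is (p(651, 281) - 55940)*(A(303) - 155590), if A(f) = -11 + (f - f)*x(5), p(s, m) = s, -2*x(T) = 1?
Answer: 8603023689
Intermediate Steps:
x(T) = -1/2 (x(T) = -1/2*1 = -1/2)
A(f) = -11 (A(f) = -11 + (f - f)*(-1/2) = -11 + 0*(-1/2) = -11 + 0 = -11)
(p(651, 281) - 55940)*(A(303) - 155590) = (651 - 55940)*(-11 - 155590) = -55289*(-155601) = 8603023689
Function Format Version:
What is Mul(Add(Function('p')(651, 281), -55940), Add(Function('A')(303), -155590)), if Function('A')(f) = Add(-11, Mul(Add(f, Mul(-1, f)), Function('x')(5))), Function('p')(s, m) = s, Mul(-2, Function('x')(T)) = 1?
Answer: 8603023689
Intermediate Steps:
Function('x')(T) = Rational(-1, 2) (Function('x')(T) = Mul(Rational(-1, 2), 1) = Rational(-1, 2))
Function('A')(f) = -11 (Function('A')(f) = Add(-11, Mul(Add(f, Mul(-1, f)), Rational(-1, 2))) = Add(-11, Mul(0, Rational(-1, 2))) = Add(-11, 0) = -11)
Mul(Add(Function('p')(651, 281), -55940), Add(Function('A')(303), -155590)) = Mul(Add(651, -55940), Add(-11, -155590)) = Mul(-55289, -155601) = 8603023689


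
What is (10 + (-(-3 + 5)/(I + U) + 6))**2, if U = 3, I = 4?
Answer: 12100/49 ≈ 246.94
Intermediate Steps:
(10 + (-(-3 + 5)/(I + U) + 6))**2 = (10 + (-(-3 + 5)/(4 + 3) + 6))**2 = (10 + (-2/7 + 6))**2 = (10 + 40/7)**2 = (110/7)**2 = 12100/49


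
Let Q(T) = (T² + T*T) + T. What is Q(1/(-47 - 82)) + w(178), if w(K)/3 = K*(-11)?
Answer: -97749361/16641 ≈ -5874.0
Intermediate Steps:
Q(T) = T + 2*T² (Q(T) = (T² + T²) + T = 2*T² + T = T + 2*T²)
w(K) = -33*K (w(K) = 3*(K*(-11)) = 3*(-11*K) = -33*K)
Q(1/(-47 - 82)) + w(178) = (1 + 2/(-47 - 82))/(-47 - 82) - 33*178 = (1 + 2/(-129))/(-129) - 5874 = -(1 + 2*(-1/129))/129 - 5874 = -(1 - 2/129)/129 - 5874 = -1/129*127/129 - 5874 = -127/16641 - 5874 = -97749361/16641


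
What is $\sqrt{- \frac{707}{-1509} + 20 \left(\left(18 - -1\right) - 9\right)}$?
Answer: $\frac{\sqrt{456483063}}{1509} \approx 14.159$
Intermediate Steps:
$\sqrt{- \frac{707}{-1509} + 20 \left(\left(18 - -1\right) - 9\right)} = \sqrt{\left(-707\right) \left(- \frac{1}{1509}\right) + 20 \left(\left(18 + 1\right) - 9\right)} = \sqrt{\frac{707}{1509} + 20 \left(19 - 9\right)} = \sqrt{\frac{707}{1509} + 20 \cdot 10} = \sqrt{\frac{707}{1509} + 200} = \sqrt{\frac{302507}{1509}} = \frac{\sqrt{456483063}}{1509}$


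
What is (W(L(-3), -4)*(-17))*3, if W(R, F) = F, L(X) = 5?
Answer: 204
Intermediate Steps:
(W(L(-3), -4)*(-17))*3 = -4*(-17)*3 = 68*3 = 204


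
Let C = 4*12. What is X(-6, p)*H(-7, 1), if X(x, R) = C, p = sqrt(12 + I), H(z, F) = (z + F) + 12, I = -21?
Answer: 288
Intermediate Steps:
H(z, F) = 12 + F + z (H(z, F) = (F + z) + 12 = 12 + F + z)
p = 3*I (p = sqrt(12 - 21) = sqrt(-9) = 3*I ≈ 3.0*I)
C = 48
X(x, R) = 48
X(-6, p)*H(-7, 1) = 48*(12 + 1 - 7) = 48*6 = 288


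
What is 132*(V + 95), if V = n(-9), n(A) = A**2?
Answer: 23232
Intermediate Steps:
V = 81 (V = (-9)**2 = 81)
132*(V + 95) = 132*(81 + 95) = 132*176 = 23232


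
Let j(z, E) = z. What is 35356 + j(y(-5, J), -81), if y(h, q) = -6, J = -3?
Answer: 35350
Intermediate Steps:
35356 + j(y(-5, J), -81) = 35356 - 6 = 35350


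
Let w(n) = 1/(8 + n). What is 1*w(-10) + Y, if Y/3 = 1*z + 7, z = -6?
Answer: 5/2 ≈ 2.5000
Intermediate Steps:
Y = 3 (Y = 3*(1*(-6) + 7) = 3*(-6 + 7) = 3*1 = 3)
1*w(-10) + Y = 1/(8 - 10) + 3 = 1/(-2) + 3 = 1*(-1/2) + 3 = -1/2 + 3 = 5/2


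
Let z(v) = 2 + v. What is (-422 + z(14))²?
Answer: 164836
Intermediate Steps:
(-422 + z(14))² = (-422 + (2 + 14))² = (-422 + 16)² = (-406)² = 164836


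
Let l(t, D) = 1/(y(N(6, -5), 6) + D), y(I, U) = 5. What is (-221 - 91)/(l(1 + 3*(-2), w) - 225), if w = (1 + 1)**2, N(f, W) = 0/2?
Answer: 351/253 ≈ 1.3874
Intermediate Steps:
N(f, W) = 0 (N(f, W) = 0*(1/2) = 0)
w = 4 (w = 2**2 = 4)
l(t, D) = 1/(5 + D)
(-221 - 91)/(l(1 + 3*(-2), w) - 225) = (-221 - 91)/(1/(5 + 4) - 225) = -312/(1/9 - 225) = -312/(-2024/9) = -312*(-9/2024) = 351/253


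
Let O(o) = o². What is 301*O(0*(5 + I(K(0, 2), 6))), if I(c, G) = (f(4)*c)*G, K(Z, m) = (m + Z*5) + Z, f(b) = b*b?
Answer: 0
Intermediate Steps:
f(b) = b²
K(Z, m) = m + 6*Z (K(Z, m) = (m + 5*Z) + Z = m + 6*Z)
I(c, G) = 16*G*c (I(c, G) = (4²*c)*G = (16*c)*G = 16*G*c)
301*O(0*(5 + I(K(0, 2), 6))) = 301*(0*(5 + 16*6*(2 + 6*0)))² = 301*(0*(5 + 16*6*(2 + 0)))² = 301*(0*(5 + 16*6*2))² = 301*(0*(5 + 192))² = 301*(0*197)² = 301*0² = 301*0 = 0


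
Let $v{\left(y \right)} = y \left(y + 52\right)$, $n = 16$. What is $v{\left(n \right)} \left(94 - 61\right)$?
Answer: $35904$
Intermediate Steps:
$v{\left(y \right)} = y \left(52 + y\right)$
$v{\left(n \right)} \left(94 - 61\right) = 16 \left(52 + 16\right) \left(94 - 61\right) = 16 \cdot 68 \left(94 - 61\right) = 1088 \cdot 33 = 35904$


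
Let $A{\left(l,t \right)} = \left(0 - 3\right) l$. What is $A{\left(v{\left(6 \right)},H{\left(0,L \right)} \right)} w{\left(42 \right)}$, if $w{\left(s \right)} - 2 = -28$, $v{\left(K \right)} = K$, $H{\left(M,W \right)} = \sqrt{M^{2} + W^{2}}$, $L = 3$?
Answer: $468$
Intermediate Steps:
$A{\left(l,t \right)} = - 3 l$
$w{\left(s \right)} = -26$ ($w{\left(s \right)} = 2 - 28 = -26$)
$A{\left(v{\left(6 \right)},H{\left(0,L \right)} \right)} w{\left(42 \right)} = \left(-3\right) 6 \left(-26\right) = \left(-18\right) \left(-26\right) = 468$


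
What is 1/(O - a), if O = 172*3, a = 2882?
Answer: -1/2366 ≈ -0.00042265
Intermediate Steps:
O = 516
1/(O - a) = 1/(516 - 1*2882) = 1/(516 - 2882) = 1/(-2366) = -1/2366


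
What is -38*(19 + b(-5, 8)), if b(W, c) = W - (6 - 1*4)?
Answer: -456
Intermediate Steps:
b(W, c) = -2 + W (b(W, c) = W - (6 - 4) = W - 1*2 = W - 2 = -2 + W)
-38*(19 + b(-5, 8)) = -38*(19 + (-2 - 5)) = -38*(19 - 7) = -38*12 = -456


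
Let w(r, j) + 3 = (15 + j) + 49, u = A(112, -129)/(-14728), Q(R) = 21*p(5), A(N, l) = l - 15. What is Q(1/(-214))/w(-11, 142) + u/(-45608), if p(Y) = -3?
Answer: -377839737/1217482756 ≈ -0.31035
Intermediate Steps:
A(N, l) = -15 + l
Q(R) = -63 (Q(R) = 21*(-3) = -63)
u = 18/1841 (u = (-15 - 129)/(-14728) = -144*(-1/14728) = 18/1841 ≈ 0.0097773)
w(r, j) = 61 + j (w(r, j) = -3 + ((15 + j) + 49) = -3 + (64 + j) = 61 + j)
Q(1/(-214))/w(-11, 142) + u/(-45608) = -63/(61 + 142) + (18/1841)/(-45608) = -63/203 + (18/1841)*(-1/45608) = -63*1/203 - 9/41982164 = -9/29 - 9/41982164 = -377839737/1217482756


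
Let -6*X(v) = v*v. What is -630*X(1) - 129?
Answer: -24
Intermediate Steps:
X(v) = -v²/6 (X(v) = -v*v/6 = -v²/6)
-630*X(1) - 129 = -630*(-⅙*1²) - 129 = -630*(-⅙*1) - 129 = -630*(-1)/6 - 129 = -42*(-5/2) - 129 = 105 - 129 = -24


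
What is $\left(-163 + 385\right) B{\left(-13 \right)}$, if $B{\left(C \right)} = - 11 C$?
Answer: $31746$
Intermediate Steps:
$\left(-163 + 385\right) B{\left(-13 \right)} = \left(-163 + 385\right) \left(\left(-11\right) \left(-13\right)\right) = 222 \cdot 143 = 31746$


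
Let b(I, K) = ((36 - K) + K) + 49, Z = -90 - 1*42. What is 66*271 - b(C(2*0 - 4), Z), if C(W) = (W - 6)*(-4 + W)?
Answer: 17801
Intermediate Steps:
C(W) = (-6 + W)*(-4 + W)
Z = -132 (Z = -90 - 42 = -132)
b(I, K) = 85 (b(I, K) = 36 + 49 = 85)
66*271 - b(C(2*0 - 4), Z) = 66*271 - 1*85 = 17886 - 85 = 17801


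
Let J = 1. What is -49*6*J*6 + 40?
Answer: -1724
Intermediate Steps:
-49*6*J*6 + 40 = -49*6*1*6 + 40 = -294*6 + 40 = -49*36 + 40 = -1764 + 40 = -1724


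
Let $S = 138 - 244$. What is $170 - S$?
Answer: $276$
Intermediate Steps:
$S = -106$
$170 - S = 170 - -106 = 170 + 106 = 276$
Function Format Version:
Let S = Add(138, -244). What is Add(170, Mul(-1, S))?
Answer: 276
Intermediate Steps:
S = -106
Add(170, Mul(-1, S)) = Add(170, Mul(-1, -106)) = Add(170, 106) = 276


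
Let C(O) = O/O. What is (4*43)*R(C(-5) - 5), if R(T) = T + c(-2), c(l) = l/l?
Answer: -516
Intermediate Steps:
C(O) = 1
c(l) = 1
R(T) = 1 + T (R(T) = T + 1 = 1 + T)
(4*43)*R(C(-5) - 5) = (4*43)*(1 + (1 - 5)) = 172*(1 - 4) = 172*(-3) = -516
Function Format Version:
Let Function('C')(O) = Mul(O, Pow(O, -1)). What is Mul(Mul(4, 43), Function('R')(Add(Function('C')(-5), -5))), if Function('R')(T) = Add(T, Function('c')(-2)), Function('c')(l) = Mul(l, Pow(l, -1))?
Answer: -516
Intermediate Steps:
Function('C')(O) = 1
Function('c')(l) = 1
Function('R')(T) = Add(1, T) (Function('R')(T) = Add(T, 1) = Add(1, T))
Mul(Mul(4, 43), Function('R')(Add(Function('C')(-5), -5))) = Mul(Mul(4, 43), Add(1, Add(1, -5))) = Mul(172, Add(1, -4)) = Mul(172, -3) = -516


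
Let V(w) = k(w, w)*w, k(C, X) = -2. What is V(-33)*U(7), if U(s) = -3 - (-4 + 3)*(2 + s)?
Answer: 396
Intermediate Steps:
U(s) = -1 + s (U(s) = -3 - (-1)*(2 + s) = -3 - (-2 - s) = -3 + (2 + s) = -1 + s)
V(w) = -2*w
V(-33)*U(7) = (-2*(-33))*(-1 + 7) = 66*6 = 396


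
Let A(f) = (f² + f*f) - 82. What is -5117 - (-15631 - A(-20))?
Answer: 11232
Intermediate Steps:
A(f) = -82 + 2*f² (A(f) = (f² + f²) - 82 = 2*f² - 82 = -82 + 2*f²)
-5117 - (-15631 - A(-20)) = -5117 - (-15631 - (-82 + 2*(-20)²)) = -5117 - (-15631 - (-82 + 2*400)) = -5117 - (-15631 - (-82 + 800)) = -5117 - (-15631 - 1*718) = -5117 - (-15631 - 718) = -5117 - 1*(-16349) = -5117 + 16349 = 11232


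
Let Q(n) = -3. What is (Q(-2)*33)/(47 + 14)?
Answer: -99/61 ≈ -1.6230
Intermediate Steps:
(Q(-2)*33)/(47 + 14) = (-3*33)/(47 + 14) = -99/61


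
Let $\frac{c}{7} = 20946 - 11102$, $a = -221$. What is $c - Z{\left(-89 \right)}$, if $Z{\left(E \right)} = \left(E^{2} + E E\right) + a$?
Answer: $53287$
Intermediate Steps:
$c = 68908$ ($c = 7 \left(20946 - 11102\right) = 7 \cdot 9844 = 68908$)
$Z{\left(E \right)} = -221 + 2 E^{2}$ ($Z{\left(E \right)} = \left(E^{2} + E E\right) - 221 = \left(E^{2} + E^{2}\right) - 221 = 2 E^{2} - 221 = -221 + 2 E^{2}$)
$c - Z{\left(-89 \right)} = 68908 - \left(-221 + 2 \left(-89\right)^{2}\right) = 68908 - \left(-221 + 2 \cdot 7921\right) = 68908 - \left(-221 + 15842\right) = 68908 - 15621 = 53287$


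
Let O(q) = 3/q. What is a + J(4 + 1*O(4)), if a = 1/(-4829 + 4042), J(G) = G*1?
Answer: 14949/3148 ≈ 4.7487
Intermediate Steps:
J(G) = G
a = -1/787 (a = 1/(-787) = -1/787 ≈ -0.0012706)
a + J(4 + 1*O(4)) = -1/787 + (4 + 1*(3/4)) = -1/787 + (4 + 3/4) = -1/787 + 19/4 = 14949/3148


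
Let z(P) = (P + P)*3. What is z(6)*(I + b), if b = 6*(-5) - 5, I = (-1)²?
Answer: -1224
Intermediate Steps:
z(P) = 6*P (z(P) = (2*P)*3 = 6*P)
I = 1
b = -35 (b = -30 - 5 = -35)
z(6)*(I + b) = (6*6)*(1 - 35) = 36*(-34) = -1224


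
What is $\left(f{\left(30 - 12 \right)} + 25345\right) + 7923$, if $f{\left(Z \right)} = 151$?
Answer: $33419$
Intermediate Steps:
$\left(f{\left(30 - 12 \right)} + 25345\right) + 7923 = \left(151 + 25345\right) + 7923 = 25496 + 7923 = 33419$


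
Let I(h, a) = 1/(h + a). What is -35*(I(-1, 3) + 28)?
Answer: -1995/2 ≈ -997.50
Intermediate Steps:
I(h, a) = 1/(a + h)
-35*(I(-1, 3) + 28) = -35*(1/(3 - 1) + 28) = -35*(1/2 + 28) = -35*(½ + 28) = -35*57/2 = -1995/2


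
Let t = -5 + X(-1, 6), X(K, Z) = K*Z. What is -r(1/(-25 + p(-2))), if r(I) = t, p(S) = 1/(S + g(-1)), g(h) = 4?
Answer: 11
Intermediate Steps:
p(S) = 1/(4 + S) (p(S) = 1/(S + 4) = 1/(4 + S))
t = -11 (t = -5 - 1*6 = -5 - 6 = -11)
r(I) = -11
-r(1/(-25 + p(-2))) = -1*(-11) = 11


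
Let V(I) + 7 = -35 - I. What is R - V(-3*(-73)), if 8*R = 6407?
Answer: 8495/8 ≈ 1061.9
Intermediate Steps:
R = 6407/8 (R = (⅛)*6407 = 6407/8 ≈ 800.88)
V(I) = -42 - I (V(I) = -7 + (-35 - I) = -42 - I)
R - V(-3*(-73)) = 6407/8 - (-42 - (-3)*(-73)) = 6407/8 - (-42 - 1*219) = 6407/8 - (-42 - 219) = 6407/8 - 1*(-261) = 6407/8 + 261 = 8495/8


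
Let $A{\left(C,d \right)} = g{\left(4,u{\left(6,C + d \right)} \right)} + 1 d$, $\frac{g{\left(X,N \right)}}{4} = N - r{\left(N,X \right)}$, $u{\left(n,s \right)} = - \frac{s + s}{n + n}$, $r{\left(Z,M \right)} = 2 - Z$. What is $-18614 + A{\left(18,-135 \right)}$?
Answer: $-18601$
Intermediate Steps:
$u{\left(n,s \right)} = - \frac{s}{n}$ ($u{\left(n,s \right)} = - \frac{2 s}{2 n} = - 2 s \frac{1}{2 n} = - \frac{s}{n}$)
$g{\left(X,N \right)} = -8 + 8 N$ ($g{\left(X,N \right)} = 4 \left(N - \left(2 - N\right)\right) = 4 \left(N + \left(-2 + N\right)\right) = 4 \left(-2 + 2 N\right) = -8 + 8 N$)
$A{\left(C,d \right)} = -8 - \frac{4 C}{3} - \frac{d}{3}$ ($A{\left(C,d \right)} = \left(-8 + 8 \left(- \frac{C + d}{6}\right)\right) + 1 d = \left(-8 + 8 \left(\left(-1\right) \left(C + d\right) \frac{1}{6}\right)\right) + d = \left(-8 + 8 \left(- \frac{C}{6} - \frac{d}{6}\right)\right) + d = \left(-8 - \left(\frac{4 C}{3} + \frac{4 d}{3}\right)\right) + d = \left(-8 - \frac{4 C}{3} - \frac{4 d}{3}\right) + d = -8 - \frac{4 C}{3} - \frac{d}{3}$)
$-18614 + A{\left(18,-135 \right)} = -18614 - -13 = -18614 + 13 = -18601$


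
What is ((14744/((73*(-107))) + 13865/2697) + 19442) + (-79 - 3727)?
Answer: 329460685759/21066267 ≈ 15639.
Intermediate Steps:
((14744/((73*(-107))) + 13865/2697) + 19442) + (-79 - 3727) = ((14744/(-7811) + 13865*(1/2697)) + 19442) - 3806 = ((14744*(-1/7811) + 13865/2697) + 19442) - 3806 = ((-14744/7811 + 13865/2697) + 19442) - 3806 = (68534947/21066267 + 19442) - 3806 = 409638897961/21066267 - 3806 = 329460685759/21066267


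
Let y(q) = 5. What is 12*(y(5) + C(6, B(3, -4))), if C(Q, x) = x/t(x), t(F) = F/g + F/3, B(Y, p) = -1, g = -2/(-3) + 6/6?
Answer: 510/7 ≈ 72.857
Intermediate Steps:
g = 5/3 (g = -2*(-1/3) + 6*(1/6) = 2/3 + 1 = 5/3 ≈ 1.6667)
t(F) = 14*F/15 (t(F) = F/(5/3) + F/3 = F*(3/5) + F*(1/3) = 3*F/5 + F/3 = 14*F/15)
C(Q, x) = 15/14 (C(Q, x) = x/((14*x/15)) = x*(15/(14*x)) = 15/14)
12*(y(5) + C(6, B(3, -4))) = 12*(5 + 15/14) = 12*(85/14) = 510/7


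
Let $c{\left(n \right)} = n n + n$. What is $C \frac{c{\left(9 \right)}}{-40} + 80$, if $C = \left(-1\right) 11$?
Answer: $\frac{419}{4} \approx 104.75$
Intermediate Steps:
$C = -11$
$c{\left(n \right)} = n + n^{2}$ ($c{\left(n \right)} = n^{2} + n = n + n^{2}$)
$C \frac{c{\left(9 \right)}}{-40} + 80 = - 11 \frac{9 \left(1 + 9\right)}{-40} + 80 = - 11 \cdot 9 \cdot 10 \left(- \frac{1}{40}\right) + 80 = - 11 \cdot 90 \left(- \frac{1}{40}\right) + 80 = \left(-11\right) \left(- \frac{9}{4}\right) + 80 = \frac{99}{4} + 80 = \frac{419}{4}$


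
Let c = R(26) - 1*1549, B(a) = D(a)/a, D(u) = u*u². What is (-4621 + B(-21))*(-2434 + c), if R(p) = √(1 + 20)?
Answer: 16648940 - 4180*√21 ≈ 1.6630e+7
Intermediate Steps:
R(p) = √21
D(u) = u³
B(a) = a² (B(a) = a³/a = a²)
c = -1549 + √21 (c = √21 - 1*1549 = √21 - 1549 = -1549 + √21 ≈ -1544.4)
(-4621 + B(-21))*(-2434 + c) = (-4621 + (-21)²)*(-2434 + (-1549 + √21)) = (-4621 + 441)*(-3983 + √21) = -4180*(-3983 + √21) = 16648940 - 4180*√21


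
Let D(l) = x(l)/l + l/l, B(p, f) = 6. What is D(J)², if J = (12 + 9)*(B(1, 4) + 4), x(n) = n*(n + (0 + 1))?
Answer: 44944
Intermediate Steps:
x(n) = n*(1 + n) (x(n) = n*(n + 1) = n*(1 + n))
J = 210 (J = (12 + 9)*(6 + 4) = 21*10 = 210)
D(l) = 2 + l (D(l) = (l*(1 + l))/l + l/l = (1 + l) + 1 = 2 + l)
D(J)² = (2 + 210)² = 212² = 44944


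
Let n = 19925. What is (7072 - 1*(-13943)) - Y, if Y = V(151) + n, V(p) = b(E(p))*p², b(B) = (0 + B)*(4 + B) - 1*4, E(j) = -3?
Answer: 160697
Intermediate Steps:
b(B) = -4 + B*(4 + B) (b(B) = B*(4 + B) - 4 = -4 + B*(4 + B))
V(p) = -7*p² (V(p) = (-4 + (-3)² + 4*(-3))*p² = (-4 + 9 - 12)*p² = -7*p²)
Y = -139682 (Y = -7*151² + 19925 = -7*22801 + 19925 = -159607 + 19925 = -139682)
(7072 - 1*(-13943)) - Y = (7072 - 1*(-13943)) - 1*(-139682) = (7072 + 13943) + 139682 = 21015 + 139682 = 160697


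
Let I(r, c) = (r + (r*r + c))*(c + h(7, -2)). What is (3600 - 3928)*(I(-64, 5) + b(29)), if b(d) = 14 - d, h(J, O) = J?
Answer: -15884712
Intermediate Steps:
I(r, c) = (7 + c)*(c + r + r²) (I(r, c) = (r + (r*r + c))*(c + 7) = (r + (r² + c))*(7 + c) = (r + (c + r²))*(7 + c) = (c + r + r²)*(7 + c) = (7 + c)*(c + r + r²))
(3600 - 3928)*(I(-64, 5) + b(29)) = (3600 - 3928)*((5² + 7*5 + 7*(-64) + 7*(-64)² + 5*(-64) + 5*(-64)²) + (14 - 1*29)) = -328*((25 + 35 - 448 + 7*4096 - 320 + 5*4096) + (14 - 29)) = -328*((25 + 35 - 448 + 28672 - 320 + 20480) - 15) = -328*(48444 - 15) = -328*48429 = -15884712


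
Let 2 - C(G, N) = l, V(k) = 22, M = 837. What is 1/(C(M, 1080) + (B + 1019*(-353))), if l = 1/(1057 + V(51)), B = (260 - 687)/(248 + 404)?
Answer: -703508/253055806525 ≈ -2.7800e-6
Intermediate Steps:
B = -427/652 ≈ -0.65491
l = 1/1079 (l = 1/(1057 + 22) = 1/1079 ≈ 0.00092678)
C(G, N) = 2157/1079 (C(G, N) = 2 - 1*1/1079 = 2 - 1/1079 = 2157/1079)
1/(C(M, 1080) + (B + 1019*(-353))) = 1/(2157/1079 + (-427/652 + 1019*(-353))) = 1/(2157/1079 + (-427/652 - 359707)) = 1/(2157/1079 - 234529391/652) = 1/(-253055806525/703508) = -703508/253055806525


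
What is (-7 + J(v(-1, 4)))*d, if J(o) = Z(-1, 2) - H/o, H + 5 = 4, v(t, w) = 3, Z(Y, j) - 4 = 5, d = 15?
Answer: 35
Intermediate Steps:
Z(Y, j) = 9 (Z(Y, j) = 4 + 5 = 9)
H = -1 (H = -5 + 4 = -1)
J(o) = 9 + 1/o (J(o) = 9 - (-1)/o = 9 + 1/o)
(-7 + J(v(-1, 4)))*d = (-7 + (9 + 1/3))*15 = (-7 + (9 + ⅓))*15 = (-7 + 28/3)*15 = (7/3)*15 = 35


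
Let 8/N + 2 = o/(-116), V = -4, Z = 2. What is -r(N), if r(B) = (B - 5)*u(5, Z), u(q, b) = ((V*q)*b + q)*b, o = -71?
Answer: -17330/23 ≈ -753.48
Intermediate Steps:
N = -928/161 (N = 8/(-2 - 71/(-116)) = 8/(-2 - 71*(-1/116)) = 8/(-2 + 71/116) = 8/(-161/116) = 8*(-116/161) = -928/161 ≈ -5.7640)
u(q, b) = b*(q - 4*b*q) (u(q, b) = ((-4*q)*b + q)*b = (-4*b*q + q)*b = (q - 4*b*q)*b = b*(q - 4*b*q))
r(B) = 350 - 70*B (r(B) = (B - 5)*(2*5*(1 - 4*2)) = (-5 + B)*(2*5*(1 - 8)) = (-5 + B)*(2*5*(-7)) = (-5 + B)*(-70) = 350 - 70*B)
-r(N) = -(350 - 70*(-928/161)) = -(350 + 9280/23) = -1*17330/23 = -17330/23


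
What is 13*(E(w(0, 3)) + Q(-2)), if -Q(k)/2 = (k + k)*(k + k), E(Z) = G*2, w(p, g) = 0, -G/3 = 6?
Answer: -884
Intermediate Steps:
G = -18 (G = -3*6 = -18)
E(Z) = -36 (E(Z) = -18*2 = -36)
Q(k) = -8*k² (Q(k) = -2*(k + k)*(k + k) = -2*2*k*2*k = -8*k²)
13*(E(w(0, 3)) + Q(-2)) = 13*(-36 - 8*(-2)²) = 13*(-36 - 8*4) = 13*(-36 - 32) = 13*(-68) = -884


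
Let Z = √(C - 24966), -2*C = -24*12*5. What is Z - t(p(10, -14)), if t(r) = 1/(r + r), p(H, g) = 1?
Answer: -½ + 3*I*√2694 ≈ -0.5 + 155.71*I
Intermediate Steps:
C = 720 (C = -(-24*12)*5/2 = -(-144)*5 = -½*(-1440) = 720)
Z = 3*I*√2694 (Z = √(720 - 24966) = √(-24246) = 3*I*√2694 ≈ 155.71*I)
t(r) = 1/(2*r)
Z - t(p(10, -14)) = 3*I*√2694 - 1/(2*1) = 3*I*√2694 - 1/2 = 3*I*√2694 - 1*½ = 3*I*√2694 - ½ = -½ + 3*I*√2694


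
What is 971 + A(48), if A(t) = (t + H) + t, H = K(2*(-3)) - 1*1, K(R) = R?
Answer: 1060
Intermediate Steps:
H = -7 (H = 2*(-3) - 1*1 = -6 - 1 = -7)
A(t) = -7 + 2*t (A(t) = (t - 7) + t = (-7 + t) + t = -7 + 2*t)
971 + A(48) = 971 + (-7 + 2*48) = 971 + (-7 + 96) = 971 + 89 = 1060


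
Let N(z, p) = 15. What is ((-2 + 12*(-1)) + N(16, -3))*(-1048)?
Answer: -1048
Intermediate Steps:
((-2 + 12*(-1)) + N(16, -3))*(-1048) = ((-2 + 12*(-1)) + 15)*(-1048) = ((-2 - 12) + 15)*(-1048) = (-14 + 15)*(-1048) = 1*(-1048) = -1048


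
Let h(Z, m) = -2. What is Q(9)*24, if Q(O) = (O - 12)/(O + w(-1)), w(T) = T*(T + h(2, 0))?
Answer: -6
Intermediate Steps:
w(T) = T*(-2 + T) (w(T) = T*(T - 2) = T*(-2 + T))
Q(O) = (-12 + O)/(3 + O) (Q(O) = (O - 12)/(O - (-2 - 1)) = (-12 + O)/(O - 1*(-3)) = (-12 + O)/(O + 3) = (-12 + O)/(3 + O))
Q(9)*24 = ((-12 + 9)/(3 + 9))*24 = (-3/12)*24 = ((1/12)*(-3))*24 = -1/4*24 = -6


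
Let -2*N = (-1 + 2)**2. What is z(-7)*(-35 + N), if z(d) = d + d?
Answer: 497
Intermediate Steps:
z(d) = 2*d
N = -1/2 (N = -(-1 + 2)**2/2 = -1/2*1**2 = -1/2*1 = -1/2 ≈ -0.50000)
z(-7)*(-35 + N) = (2*(-7))*(-35 - 1/2) = -14*(-71/2) = 497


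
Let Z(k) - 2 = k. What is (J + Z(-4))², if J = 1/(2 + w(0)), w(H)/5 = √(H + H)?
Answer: 9/4 ≈ 2.2500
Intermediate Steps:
w(H) = 5*√2*√H (w(H) = 5*√(H + H) = 5*√(2*H) = 5*(√2*√H) = 5*√2*√H)
Z(k) = 2 + k
J = ½ (J = 1/(2 + 5*√2*√0) = 1/(2 + 5*√2*0) = 1/(2 + 0) = 1/2 = ½ ≈ 0.50000)
(J + Z(-4))² = (½ + (2 - 4))² = (½ - 2)² = (-3/2)² = 9/4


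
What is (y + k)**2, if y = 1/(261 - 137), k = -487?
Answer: 3646589769/15376 ≈ 2.3716e+5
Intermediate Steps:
y = 1/124 ≈ 0.0080645
(y + k)**2 = (1/124 - 487)**2 = (-60387/124)**2 = 3646589769/15376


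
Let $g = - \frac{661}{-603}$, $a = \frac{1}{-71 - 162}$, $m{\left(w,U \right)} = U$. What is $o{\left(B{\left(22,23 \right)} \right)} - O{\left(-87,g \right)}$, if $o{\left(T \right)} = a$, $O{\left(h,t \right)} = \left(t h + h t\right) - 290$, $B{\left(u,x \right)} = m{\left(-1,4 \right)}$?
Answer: $\frac{22514123}{46833} \approx 480.73$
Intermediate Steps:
$B{\left(u,x \right)} = 4$
$a = - \frac{1}{233}$ ($a = \frac{1}{-233} = - \frac{1}{233} \approx -0.0042918$)
$g = \frac{661}{603}$ ($g = \left(-661\right) \left(- \frac{1}{603}\right) = \frac{661}{603} \approx 1.0962$)
$O{\left(h,t \right)} = -290 + 2 h t$ ($O{\left(h,t \right)} = \left(h t + h t\right) - 290 = 2 h t - 290 = -290 + 2 h t$)
$o{\left(T \right)} = - \frac{1}{233}$
$o{\left(B{\left(22,23 \right)} \right)} - O{\left(-87,g \right)} = - \frac{1}{233} - \left(-290 + 2 \left(-87\right) \frac{661}{603}\right) = - \frac{1}{233} - \left(-290 - \frac{38338}{201}\right) = - \frac{1}{233} - - \frac{96628}{201} = - \frac{1}{233} + \frac{96628}{201} = \frac{22514123}{46833}$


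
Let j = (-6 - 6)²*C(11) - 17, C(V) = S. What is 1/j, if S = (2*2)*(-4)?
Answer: -1/2321 ≈ -0.00043085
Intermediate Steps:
S = -16 (S = 4*(-4) = -16)
C(V) = -16
j = -2321 (j = (-6 - 6)²*(-16) - 17 = (-12)²*(-16) - 17 = 144*(-16) - 17 = -2304 - 17 = -2321)
1/j = 1/(-2321) = -1/2321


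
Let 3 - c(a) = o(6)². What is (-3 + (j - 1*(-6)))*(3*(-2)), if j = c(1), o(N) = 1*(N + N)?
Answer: 828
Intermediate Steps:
o(N) = 2*N (o(N) = 1*(2*N) = 2*N)
c(a) = -141 (c(a) = 3 - (2*6)² = 3 - 1*12² = 3 - 1*144 = 3 - 144 = -141)
j = -141
(-3 + (j - 1*(-6)))*(3*(-2)) = (-3 + (-141 - 1*(-6)))*(3*(-2)) = (-3 + (-141 + 6))*(-6) = (-3 - 135)*(-6) = -138*(-6) = 828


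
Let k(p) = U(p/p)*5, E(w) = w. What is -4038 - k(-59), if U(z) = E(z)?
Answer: -4043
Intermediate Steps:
U(z) = z
k(p) = 5 (k(p) = (p/p)*5 = 1*5 = 5)
-4038 - k(-59) = -4038 - 1*5 = -4038 - 5 = -4043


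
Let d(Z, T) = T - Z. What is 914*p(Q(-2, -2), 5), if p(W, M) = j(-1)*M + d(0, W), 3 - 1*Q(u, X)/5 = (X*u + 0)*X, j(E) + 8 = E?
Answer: 9140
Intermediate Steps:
j(E) = -8 + E
Q(u, X) = 15 - 5*u*X² (Q(u, X) = 15 - 5*(X*u + 0)*X = 15 - 5*X*u*X = 15 - 5*u*X²)
p(W, M) = W - 9*M (p(W, M) = (-8 - 1)*M + (W - 1*0) = -9*M + (W + 0) = -9*M + W = W - 9*M)
914*p(Q(-2, -2), 5) = 914*((15 - 5*(-2)*(-2)²) - 9*5) = 914*((15 - 5*(-2)*4) - 45) = 914*((15 + 40) - 45) = 914*(55 - 45) = 914*10 = 9140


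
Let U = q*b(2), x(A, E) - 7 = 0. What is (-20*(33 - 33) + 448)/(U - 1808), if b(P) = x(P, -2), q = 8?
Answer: -56/219 ≈ -0.25571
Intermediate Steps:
x(A, E) = 7 (x(A, E) = 7 + 0 = 7)
b(P) = 7
U = 56 (U = 8*7 = 56)
(-20*(33 - 33) + 448)/(U - 1808) = (-20*(33 - 33) + 448)/(56 - 1808) = (-20*0 + 448)/(-1752) = (0 + 448)*(-1/1752) = 448*(-1/1752) = -56/219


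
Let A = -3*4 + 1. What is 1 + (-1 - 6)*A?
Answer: 78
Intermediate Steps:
A = -11 (A = -12 + 1 = -11)
1 + (-1 - 6)*A = 1 + (-1 - 6)*(-11) = 1 - 7*(-11) = 1 + 77 = 78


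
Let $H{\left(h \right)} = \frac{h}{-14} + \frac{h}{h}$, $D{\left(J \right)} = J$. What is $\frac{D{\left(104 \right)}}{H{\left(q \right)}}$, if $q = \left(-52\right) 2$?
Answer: $\frac{728}{59} \approx 12.339$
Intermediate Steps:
$q = -104$
$H{\left(h \right)} = 1 - \frac{h}{14}$ ($H{\left(h \right)} = h \left(- \frac{1}{14}\right) + 1 = - \frac{h}{14} + 1 = 1 - \frac{h}{14}$)
$\frac{D{\left(104 \right)}}{H{\left(q \right)}} = \frac{104}{1 - - \frac{52}{7}} = \frac{104}{1 + \frac{52}{7}} = \frac{104}{\frac{59}{7}} = 104 \cdot \frac{7}{59} = \frac{728}{59}$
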